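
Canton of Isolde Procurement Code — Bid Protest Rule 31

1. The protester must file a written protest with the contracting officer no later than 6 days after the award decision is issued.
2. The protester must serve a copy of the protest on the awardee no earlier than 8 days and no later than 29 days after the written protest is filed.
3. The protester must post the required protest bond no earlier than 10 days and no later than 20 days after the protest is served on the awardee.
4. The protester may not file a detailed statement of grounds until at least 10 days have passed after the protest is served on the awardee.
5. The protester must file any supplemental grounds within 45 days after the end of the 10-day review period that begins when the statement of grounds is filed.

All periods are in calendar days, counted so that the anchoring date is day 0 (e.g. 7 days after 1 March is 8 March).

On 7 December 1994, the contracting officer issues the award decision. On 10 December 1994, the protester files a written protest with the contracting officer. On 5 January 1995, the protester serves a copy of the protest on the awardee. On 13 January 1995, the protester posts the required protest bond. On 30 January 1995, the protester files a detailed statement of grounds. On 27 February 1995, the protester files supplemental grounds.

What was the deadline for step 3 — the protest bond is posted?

Step 3 runs from 5 January 1995, when the protest is served on the awardee. The window is 10–20 days after 5 January 1995; it closes on 25 January 1995.

25 January 1995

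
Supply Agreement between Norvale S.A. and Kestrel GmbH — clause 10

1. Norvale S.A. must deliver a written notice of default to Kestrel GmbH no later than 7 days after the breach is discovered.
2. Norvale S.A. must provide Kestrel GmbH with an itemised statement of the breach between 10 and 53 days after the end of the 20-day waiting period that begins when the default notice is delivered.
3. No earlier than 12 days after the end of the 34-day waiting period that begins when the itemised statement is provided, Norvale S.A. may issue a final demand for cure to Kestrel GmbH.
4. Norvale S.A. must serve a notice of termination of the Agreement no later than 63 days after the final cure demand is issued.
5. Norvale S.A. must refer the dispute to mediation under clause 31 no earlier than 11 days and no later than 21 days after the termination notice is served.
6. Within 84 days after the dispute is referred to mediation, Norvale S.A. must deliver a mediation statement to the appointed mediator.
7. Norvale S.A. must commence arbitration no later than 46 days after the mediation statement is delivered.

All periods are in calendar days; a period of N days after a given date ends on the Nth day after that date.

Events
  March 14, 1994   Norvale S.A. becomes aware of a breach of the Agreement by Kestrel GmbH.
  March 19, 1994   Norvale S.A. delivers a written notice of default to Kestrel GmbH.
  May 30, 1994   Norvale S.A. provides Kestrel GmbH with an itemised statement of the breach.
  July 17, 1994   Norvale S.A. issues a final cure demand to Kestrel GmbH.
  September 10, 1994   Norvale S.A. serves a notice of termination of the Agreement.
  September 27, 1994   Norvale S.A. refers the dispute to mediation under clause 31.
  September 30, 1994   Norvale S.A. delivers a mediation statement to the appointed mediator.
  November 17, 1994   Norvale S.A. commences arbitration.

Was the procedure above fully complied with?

No

(1) due by March 14, 1994 + 7 days = March 21, 1994; done March 19, 1994 — timely.
(2) the permitted window runs from April 8, 1994 + 10 = April 18, 1994 to April 8, 1994 + 53 = May 31, 1994; May 30, 1994 falls inside that range.
(3) permitted from July 3, 1994 + 12 days = July 15, 1994 onward; done July 17, 1994, after the minimum wait.
(4) due by July 17, 1994 + 63 days = September 18, 1994; completed September 10, 1994, before the deadline.
(5) the permitted window runs from September 10, 1994 + 11 = September 21, 1994 to September 10, 1994 + 21 = October 1, 1994; done September 27, 1994, which is between those dates.
(6) due by September 27, 1994 + 84 days = December 20, 1994; September 30, 1994 is within that limit.
(7) due by September 30, 1994 + 46 days = November 15, 1994; November 17, 1994 misses that deadline by 2 days.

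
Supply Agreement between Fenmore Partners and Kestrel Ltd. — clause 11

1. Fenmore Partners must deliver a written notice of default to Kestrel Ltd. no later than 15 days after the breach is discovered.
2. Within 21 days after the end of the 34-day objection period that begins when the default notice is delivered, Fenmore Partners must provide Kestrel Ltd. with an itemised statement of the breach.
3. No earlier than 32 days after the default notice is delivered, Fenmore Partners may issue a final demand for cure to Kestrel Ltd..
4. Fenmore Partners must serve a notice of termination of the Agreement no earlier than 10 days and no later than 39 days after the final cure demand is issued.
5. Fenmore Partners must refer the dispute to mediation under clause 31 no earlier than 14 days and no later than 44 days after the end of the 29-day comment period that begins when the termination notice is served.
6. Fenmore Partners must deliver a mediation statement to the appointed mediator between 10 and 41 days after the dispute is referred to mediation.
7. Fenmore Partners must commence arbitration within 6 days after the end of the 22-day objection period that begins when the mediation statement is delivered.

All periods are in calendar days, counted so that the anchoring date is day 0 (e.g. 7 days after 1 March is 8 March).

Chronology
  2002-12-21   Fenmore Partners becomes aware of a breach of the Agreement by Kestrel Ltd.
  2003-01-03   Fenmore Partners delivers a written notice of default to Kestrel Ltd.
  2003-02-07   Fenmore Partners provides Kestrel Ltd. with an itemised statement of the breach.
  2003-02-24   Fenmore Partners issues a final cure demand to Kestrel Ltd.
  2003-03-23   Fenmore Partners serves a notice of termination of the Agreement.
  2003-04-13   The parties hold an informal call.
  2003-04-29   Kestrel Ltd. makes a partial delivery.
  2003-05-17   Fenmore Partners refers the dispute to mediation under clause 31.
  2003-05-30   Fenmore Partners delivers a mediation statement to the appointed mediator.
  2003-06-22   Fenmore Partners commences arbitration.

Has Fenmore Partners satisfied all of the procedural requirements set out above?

(1) due by 2002-12-21 + 15 days = 2003-01-05; completed 2003-01-03, before the deadline.
(2) due by 2003-02-06 + 21 days = 2003-02-27; completed 2003-02-07, before the deadline.
(3) permitted from 2003-01-03 + 32 days = 2003-02-04 onward; done 2003-02-24 — permitted.
(4) the permitted window runs from 2003-02-24 + 10 = 2003-03-06 to 2003-02-24 + 39 = 2003-04-04; done 2003-03-23, which is between those dates.
(5) the permitted window runs from 2003-04-21 + 14 = 2003-05-05 to 2003-04-21 + 44 = 2003-06-04; done 2003-05-17 — within the window.
(6) the permitted window runs from 2003-05-17 + 10 = 2003-05-27 to 2003-05-17 + 41 = 2003-06-27; 2003-05-30 falls inside that range.
(7) due by 2003-06-21 + 6 days = 2003-06-27; completed 2003-06-22, before the deadline.

Yes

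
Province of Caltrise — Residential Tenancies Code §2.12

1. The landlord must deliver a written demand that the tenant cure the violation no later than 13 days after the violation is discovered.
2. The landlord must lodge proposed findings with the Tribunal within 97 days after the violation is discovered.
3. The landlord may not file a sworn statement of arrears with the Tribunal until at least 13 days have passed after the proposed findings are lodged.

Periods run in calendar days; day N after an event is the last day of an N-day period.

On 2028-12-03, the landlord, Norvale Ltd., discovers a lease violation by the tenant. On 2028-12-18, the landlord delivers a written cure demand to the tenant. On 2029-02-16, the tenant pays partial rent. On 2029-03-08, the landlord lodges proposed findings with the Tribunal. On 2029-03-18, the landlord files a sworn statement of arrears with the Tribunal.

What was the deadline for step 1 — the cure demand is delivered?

2028-12-16

Step 1 runs from 2028-12-03, when the violation is discovered. 13 days after 2028-12-03 is 2028-12-16.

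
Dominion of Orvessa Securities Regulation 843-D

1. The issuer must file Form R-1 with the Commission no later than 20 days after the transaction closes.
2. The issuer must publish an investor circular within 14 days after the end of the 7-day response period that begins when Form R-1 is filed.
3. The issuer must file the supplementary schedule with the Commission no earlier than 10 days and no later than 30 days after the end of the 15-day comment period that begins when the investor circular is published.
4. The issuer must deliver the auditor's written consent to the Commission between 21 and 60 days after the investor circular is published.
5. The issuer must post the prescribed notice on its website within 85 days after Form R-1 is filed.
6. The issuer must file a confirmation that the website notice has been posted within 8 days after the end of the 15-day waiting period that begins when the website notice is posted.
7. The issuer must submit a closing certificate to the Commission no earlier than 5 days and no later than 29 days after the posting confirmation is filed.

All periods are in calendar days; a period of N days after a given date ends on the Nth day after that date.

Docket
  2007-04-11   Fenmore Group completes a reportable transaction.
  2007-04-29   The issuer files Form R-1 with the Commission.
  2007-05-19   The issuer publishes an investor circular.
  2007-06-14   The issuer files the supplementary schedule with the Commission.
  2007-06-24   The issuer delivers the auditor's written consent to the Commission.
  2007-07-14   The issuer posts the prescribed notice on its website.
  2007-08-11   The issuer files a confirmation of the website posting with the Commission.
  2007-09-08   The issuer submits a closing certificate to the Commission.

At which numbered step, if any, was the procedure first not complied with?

Step 6

Step 1 — counting 20 days from 2007-04-11 (when the transaction closes) gives a deadline of 2007-05-01; done 2007-04-29 — timely.
Step 2 — counting 14 days from 2007-05-06 (end of the 7-day response period, which began when Form R-1 is filed on 2007-04-29) gives a deadline of 2007-05-20; done 2007-05-19 — timely.
Step 3 — 10 and 30 days from 2007-06-03 (end of the 15-day comment period, which began when the investor circular is published on 2007-05-19) are 2007-06-13 and 2007-07-03 respectively; 2007-06-14 falls inside that range.
Step 4 — 21 and 60 days from 2007-05-19 (when the investor circular is published) are 2007-06-09 and 2007-07-18 respectively; 2007-06-24 falls inside that range.
Step 5 — counting 85 days from 2007-04-29 (when Form R-1 is filed) gives a deadline of 2007-07-23; completed 2007-07-14, before the deadline.
Step 6 — counting 8 days from 2007-07-29 (end of the 15-day waiting period, which began when the website notice is posted on 2007-07-14) gives a deadline of 2007-08-06; 2007-08-11 misses that deadline by 5 days.
That is the first point of non-compliance.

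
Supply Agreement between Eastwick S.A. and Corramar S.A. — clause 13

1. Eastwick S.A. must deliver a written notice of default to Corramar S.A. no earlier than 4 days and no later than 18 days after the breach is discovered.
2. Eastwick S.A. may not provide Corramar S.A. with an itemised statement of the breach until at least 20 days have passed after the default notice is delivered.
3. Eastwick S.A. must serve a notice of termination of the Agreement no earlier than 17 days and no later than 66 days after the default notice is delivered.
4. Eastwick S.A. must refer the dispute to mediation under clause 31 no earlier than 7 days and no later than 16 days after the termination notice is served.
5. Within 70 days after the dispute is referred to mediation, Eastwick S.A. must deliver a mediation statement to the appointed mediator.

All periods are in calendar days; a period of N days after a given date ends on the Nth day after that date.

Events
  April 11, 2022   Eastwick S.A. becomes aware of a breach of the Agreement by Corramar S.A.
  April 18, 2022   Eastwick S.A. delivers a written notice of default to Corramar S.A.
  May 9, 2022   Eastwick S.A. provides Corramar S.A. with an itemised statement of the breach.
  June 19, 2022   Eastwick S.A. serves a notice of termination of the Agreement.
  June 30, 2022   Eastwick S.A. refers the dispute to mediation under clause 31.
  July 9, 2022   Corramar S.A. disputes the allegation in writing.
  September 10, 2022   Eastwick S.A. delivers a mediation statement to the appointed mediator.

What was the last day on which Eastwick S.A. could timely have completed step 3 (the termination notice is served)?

June 23, 2022

Step 3 runs from April 18, 2022, when the default notice is delivered. The window is 17–66 days after April 18, 2022; it closes on June 23, 2022.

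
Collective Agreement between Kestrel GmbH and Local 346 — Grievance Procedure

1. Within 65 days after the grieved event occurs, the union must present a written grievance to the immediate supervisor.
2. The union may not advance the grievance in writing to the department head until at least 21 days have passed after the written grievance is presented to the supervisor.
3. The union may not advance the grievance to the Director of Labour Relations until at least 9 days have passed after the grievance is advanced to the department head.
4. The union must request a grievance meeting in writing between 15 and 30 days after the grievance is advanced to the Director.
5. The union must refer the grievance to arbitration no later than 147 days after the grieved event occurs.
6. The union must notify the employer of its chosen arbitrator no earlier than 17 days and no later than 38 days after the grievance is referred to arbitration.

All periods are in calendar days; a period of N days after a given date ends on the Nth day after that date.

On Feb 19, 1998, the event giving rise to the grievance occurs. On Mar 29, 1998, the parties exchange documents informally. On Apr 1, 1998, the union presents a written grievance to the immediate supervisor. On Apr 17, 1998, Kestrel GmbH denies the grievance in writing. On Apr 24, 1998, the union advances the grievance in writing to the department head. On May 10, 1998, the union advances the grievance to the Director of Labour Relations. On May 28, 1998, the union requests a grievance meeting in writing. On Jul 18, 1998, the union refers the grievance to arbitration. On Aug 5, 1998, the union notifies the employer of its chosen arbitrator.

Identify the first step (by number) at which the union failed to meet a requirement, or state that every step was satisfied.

Step 1: 65 days after Feb 19, 1998 (when the grieved event occurs) is Apr 25, 1998; done Apr 1, 1998 — timely.
Step 2: the earliest permitted date is 21 days after Apr 1, 1998 (when the written grievance is presented to the supervisor), i.e. Apr 22, 1998; Apr 24, 1998 is on or after that date.
Step 3: the earliest permitted date is 9 days after Apr 24, 1998 (when the grievance is advanced to the department head), i.e. May 3, 1998; done May 10, 1998, after the minimum wait.
Step 4: the window is 15–30 days after May 10, 1998 (when the grievance is advanced to the Director), so May 25, 1998 through Jun 9, 1998; May 28, 1998 falls inside that range.
Step 5: 147 days after Feb 19, 1998 (when the grieved event occurs) is Jul 16, 1998; Jul 18, 1998 misses that deadline by 2 days.
That is the first point of non-compliance.

Step 5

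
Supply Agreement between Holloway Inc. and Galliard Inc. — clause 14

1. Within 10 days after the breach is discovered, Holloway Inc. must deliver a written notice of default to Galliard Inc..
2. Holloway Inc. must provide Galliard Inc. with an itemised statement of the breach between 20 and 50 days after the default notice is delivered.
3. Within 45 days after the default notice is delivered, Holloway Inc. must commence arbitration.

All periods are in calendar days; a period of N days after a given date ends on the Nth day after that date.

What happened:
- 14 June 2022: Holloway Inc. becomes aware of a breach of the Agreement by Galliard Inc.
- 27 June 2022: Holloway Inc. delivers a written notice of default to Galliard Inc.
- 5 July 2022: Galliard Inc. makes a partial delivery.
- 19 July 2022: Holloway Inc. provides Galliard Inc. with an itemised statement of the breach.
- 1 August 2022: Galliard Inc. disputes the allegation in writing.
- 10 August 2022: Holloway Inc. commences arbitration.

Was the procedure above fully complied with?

No

(1) due by 14 June 2022 + 10 days = 24 June 2022; not done until 27 June 2022, 3 days after the deadline.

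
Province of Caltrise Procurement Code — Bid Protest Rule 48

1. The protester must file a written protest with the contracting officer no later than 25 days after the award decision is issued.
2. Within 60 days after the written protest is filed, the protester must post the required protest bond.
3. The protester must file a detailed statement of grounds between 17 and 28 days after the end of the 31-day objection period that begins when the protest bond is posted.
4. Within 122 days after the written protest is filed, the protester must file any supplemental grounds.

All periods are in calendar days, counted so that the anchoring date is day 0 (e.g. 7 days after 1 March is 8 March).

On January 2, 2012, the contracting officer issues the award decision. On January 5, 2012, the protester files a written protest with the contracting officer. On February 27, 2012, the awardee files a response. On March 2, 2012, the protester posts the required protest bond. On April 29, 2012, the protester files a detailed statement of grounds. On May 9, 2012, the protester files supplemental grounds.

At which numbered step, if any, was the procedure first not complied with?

Step 1: 25 days after January 2, 2012 (when the award decision is issued) is January 27, 2012; completed January 5, 2012, before the deadline.
Step 2: 60 days after January 5, 2012 (when the written protest is filed) is March 5, 2012; completed March 2, 2012, before the deadline.
Step 3: the window is 17–28 days after April 2, 2012 (end of the 31-day objection period, which began when the protest bond is posted on March 2, 2012), so April 19, 2012 through April 30, 2012; April 29, 2012 falls inside that range.
Step 4: 122 days after January 5, 2012 (when the written protest is filed) is May 6, 2012; not done until May 9, 2012, 3 days after the deadline.

Step 4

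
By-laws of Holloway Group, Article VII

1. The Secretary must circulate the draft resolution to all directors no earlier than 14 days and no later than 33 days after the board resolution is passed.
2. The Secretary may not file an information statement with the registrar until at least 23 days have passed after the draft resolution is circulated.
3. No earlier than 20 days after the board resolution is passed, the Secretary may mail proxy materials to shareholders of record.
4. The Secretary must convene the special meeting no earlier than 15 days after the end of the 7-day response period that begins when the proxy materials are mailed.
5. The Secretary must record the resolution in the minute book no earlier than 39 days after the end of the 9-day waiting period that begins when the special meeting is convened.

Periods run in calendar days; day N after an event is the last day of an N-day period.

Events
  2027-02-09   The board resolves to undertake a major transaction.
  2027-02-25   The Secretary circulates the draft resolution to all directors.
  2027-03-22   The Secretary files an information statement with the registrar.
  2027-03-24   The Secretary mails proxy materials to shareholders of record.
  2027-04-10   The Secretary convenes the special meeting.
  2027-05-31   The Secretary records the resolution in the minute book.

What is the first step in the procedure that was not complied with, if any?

Step 4

(1) the permitted window runs from 2027-02-09 + 14 = 2027-02-23 to 2027-02-09 + 33 = 2027-03-14; done 2027-02-25 — within the window.
(2) permitted from 2027-02-25 + 23 days = 2027-03-20 onward; done 2027-03-22 — permitted.
(3) permitted from 2027-02-09 + 20 days = 2027-03-01 onward; 2027-03-24 is on or after that date.
(4) permitted from 2027-03-31 + 15 days = 2027-04-15 onward; done 2027-04-10 — 5 days too early.
The analysis stops there.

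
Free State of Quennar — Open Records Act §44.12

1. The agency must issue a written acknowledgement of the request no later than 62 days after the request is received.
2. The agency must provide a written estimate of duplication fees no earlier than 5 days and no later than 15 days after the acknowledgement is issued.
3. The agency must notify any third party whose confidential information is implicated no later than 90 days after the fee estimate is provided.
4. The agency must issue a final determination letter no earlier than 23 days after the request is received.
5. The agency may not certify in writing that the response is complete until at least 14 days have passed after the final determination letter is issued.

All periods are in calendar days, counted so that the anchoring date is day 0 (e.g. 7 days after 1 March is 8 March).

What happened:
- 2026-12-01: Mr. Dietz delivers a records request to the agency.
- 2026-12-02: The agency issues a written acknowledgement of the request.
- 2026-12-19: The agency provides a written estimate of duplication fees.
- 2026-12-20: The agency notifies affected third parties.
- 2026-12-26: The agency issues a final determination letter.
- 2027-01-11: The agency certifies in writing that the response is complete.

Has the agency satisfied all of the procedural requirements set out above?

Step 1 — counting 62 days from 2026-12-01 (when the request is received) gives a deadline of 2027-02-01; completed 2026-12-02, before the deadline.
Step 2 — 5 and 15 days from 2026-12-02 (when the acknowledgement is issued) are 2026-12-07 and 2026-12-17 respectively; 2026-12-19 is 2 days past the end of the window.
The analysis stops there.

No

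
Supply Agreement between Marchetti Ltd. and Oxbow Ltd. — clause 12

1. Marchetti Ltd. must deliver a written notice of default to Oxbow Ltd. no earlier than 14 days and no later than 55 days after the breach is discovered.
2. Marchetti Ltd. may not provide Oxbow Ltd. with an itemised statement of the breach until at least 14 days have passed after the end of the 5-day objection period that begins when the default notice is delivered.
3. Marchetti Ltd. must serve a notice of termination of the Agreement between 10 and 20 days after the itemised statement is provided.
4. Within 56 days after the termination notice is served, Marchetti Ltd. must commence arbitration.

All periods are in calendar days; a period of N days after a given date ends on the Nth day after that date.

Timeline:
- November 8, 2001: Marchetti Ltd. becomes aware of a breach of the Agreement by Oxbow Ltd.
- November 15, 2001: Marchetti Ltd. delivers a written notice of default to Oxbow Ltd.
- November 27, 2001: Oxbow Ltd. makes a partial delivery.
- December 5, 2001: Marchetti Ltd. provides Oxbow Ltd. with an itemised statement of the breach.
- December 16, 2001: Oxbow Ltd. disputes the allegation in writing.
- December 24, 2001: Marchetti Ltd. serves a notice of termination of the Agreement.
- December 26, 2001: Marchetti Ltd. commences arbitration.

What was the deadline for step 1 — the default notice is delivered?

January 2, 2002

Step 1 runs from November 8, 2001, when the breach is discovered. The window is 14–55 days after November 8, 2001; it closes on January 2, 2002.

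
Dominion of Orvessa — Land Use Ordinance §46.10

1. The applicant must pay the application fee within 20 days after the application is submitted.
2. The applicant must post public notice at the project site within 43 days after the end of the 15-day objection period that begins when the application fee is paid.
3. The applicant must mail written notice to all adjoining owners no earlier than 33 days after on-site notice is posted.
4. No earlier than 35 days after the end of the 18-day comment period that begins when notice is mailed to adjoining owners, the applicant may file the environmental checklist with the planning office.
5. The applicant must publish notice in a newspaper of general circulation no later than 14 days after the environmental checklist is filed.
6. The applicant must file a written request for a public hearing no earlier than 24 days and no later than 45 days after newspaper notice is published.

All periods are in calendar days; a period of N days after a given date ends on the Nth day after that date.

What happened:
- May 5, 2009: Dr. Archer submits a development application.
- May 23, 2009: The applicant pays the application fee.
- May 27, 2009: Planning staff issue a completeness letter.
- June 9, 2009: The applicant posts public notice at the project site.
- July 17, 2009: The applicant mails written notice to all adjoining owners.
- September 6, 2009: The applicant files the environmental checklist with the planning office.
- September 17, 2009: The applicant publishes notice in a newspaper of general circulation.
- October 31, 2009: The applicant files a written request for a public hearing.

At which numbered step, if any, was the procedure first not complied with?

Step 4

Step 1 — counting 20 days from May 5, 2009 (when the application is submitted) gives a deadline of May 25, 2009; done May 23, 2009 — timely.
Step 2 — counting 43 days from June 7, 2009 (end of the 15-day objection period, which began when the application fee is paid on May 23, 2009) gives a deadline of July 20, 2009; completed June 9, 2009, before the deadline.
Step 3 — must wait 33 days from June 9, 2009 (when on-site notice is posted), so not before July 12, 2009; July 17, 2009 is on or after that date.
Step 4 — must wait 35 days from August 4, 2009 (end of the 18-day comment period, which began when notice is mailed to adjoining owners on July 17, 2009), so not before September 8, 2009; acted on September 6, 2009, 2 days prematurely.
The analysis stops there.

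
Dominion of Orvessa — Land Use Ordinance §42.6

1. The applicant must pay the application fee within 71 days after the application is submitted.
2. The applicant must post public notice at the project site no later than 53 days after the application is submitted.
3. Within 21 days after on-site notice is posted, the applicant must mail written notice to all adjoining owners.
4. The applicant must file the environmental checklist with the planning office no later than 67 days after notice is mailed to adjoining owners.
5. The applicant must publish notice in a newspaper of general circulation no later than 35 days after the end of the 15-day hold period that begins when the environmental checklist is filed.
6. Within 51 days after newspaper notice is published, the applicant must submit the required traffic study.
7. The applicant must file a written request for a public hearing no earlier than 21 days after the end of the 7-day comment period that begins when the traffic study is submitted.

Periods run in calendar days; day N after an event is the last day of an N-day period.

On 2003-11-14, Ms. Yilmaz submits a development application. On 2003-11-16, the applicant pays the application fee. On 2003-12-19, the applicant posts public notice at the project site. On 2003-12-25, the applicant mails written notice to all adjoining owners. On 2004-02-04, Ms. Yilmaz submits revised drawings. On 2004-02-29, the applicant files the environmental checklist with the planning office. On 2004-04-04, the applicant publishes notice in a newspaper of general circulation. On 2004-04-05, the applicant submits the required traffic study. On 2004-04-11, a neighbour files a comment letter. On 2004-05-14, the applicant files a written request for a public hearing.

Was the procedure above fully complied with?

Yes

Step 1: 71 days after 2003-11-14 (when the application is submitted) is 2004-01-24; 2003-11-16 is within that limit.
Step 2: 53 days after 2003-11-14 (when the application is submitted) is 2004-01-06; done 2003-12-19 — timely.
Step 3: 21 days after 2003-12-19 (when on-site notice is posted) is 2004-01-09; completed 2003-12-25, before the deadline.
Step 4: 67 days after 2003-12-25 (when notice is mailed to adjoining owners) is 2004-03-01; completed 2004-02-29, before the deadline.
Step 5: 35 days after 2004-03-15 (end of the 15-day hold period, which began when the environmental checklist is filed on 2004-02-29) is 2004-04-19; completed 2004-04-04, before the deadline.
Step 6: 51 days after 2004-04-04 (when newspaper notice is published) is 2004-05-25; 2004-04-05 is within that limit.
Step 7: the earliest permitted date is 21 days after 2004-04-12 (end of the 7-day comment period, which began when the traffic study is submitted on 2004-04-05), i.e. 2004-05-03; done 2004-05-14, after the minimum wait.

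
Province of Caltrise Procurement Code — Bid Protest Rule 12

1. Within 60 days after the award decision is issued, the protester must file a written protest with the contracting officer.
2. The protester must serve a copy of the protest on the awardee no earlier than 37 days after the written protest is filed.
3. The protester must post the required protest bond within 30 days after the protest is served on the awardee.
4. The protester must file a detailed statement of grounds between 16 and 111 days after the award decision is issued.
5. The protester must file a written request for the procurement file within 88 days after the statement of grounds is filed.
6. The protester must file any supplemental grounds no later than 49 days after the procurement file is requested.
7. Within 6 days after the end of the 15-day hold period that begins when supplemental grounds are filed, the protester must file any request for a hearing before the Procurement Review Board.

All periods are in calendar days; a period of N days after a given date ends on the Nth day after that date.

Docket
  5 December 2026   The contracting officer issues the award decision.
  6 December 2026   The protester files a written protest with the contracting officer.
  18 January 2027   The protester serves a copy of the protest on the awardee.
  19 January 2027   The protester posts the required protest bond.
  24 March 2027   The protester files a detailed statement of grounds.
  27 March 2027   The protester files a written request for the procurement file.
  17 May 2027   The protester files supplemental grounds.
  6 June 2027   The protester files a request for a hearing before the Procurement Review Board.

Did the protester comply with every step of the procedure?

Step 1 — counting 60 days from 5 December 2026 (when the award decision is issued) gives a deadline of 3 February 2027; completed 6 December 2026, before the deadline.
Step 2 — must wait 37 days from 6 December 2026 (when the written protest is filed), so not before 12 January 2027; done 18 January 2027, after the minimum wait.
Step 3 — counting 30 days from 18 January 2027 (when the protest is served on the awardee) gives a deadline of 17 February 2027; 19 January 2027 is within that limit.
Step 4 — 16 and 111 days from 5 December 2026 (when the award decision is issued) are 21 December 2026 and 26 March 2027 respectively; done 24 March 2027 — within the window.
Step 5 — counting 88 days from 24 March 2027 (when the statement of grounds is filed) gives a deadline of 20 June 2027; 27 March 2027 is within that limit.
Step 6 — counting 49 days from 27 March 2027 (when the procurement file is requested) gives a deadline of 15 May 2027; done 17 May 2027 — 2 days late.
That is the first point of non-compliance.

No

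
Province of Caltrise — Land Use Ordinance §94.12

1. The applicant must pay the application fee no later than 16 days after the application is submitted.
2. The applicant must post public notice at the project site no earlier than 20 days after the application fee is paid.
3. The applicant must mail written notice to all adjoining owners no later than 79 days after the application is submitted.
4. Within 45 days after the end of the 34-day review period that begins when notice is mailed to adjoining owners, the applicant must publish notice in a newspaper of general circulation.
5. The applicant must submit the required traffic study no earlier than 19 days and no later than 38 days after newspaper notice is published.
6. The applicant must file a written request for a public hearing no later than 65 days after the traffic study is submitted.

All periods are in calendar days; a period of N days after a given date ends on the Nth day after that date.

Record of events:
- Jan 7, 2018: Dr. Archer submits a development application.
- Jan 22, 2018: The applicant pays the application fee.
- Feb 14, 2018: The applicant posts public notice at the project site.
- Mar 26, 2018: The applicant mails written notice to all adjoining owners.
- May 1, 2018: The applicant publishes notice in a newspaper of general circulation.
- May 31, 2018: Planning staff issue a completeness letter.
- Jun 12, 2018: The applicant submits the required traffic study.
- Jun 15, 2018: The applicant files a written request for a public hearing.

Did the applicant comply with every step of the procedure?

No

(1) due by Jan 7, 2018 + 16 days = Jan 23, 2018; completed Jan 22, 2018, before the deadline.
(2) permitted from Jan 22, 2018 + 20 days = Feb 11, 2018 onward; done Feb 14, 2018, after the minimum wait.
(3) due by Jan 7, 2018 + 79 days = Mar 27, 2018; Mar 26, 2018 is within that limit.
(4) due by Apr 29, 2018 + 45 days = Jun 13, 2018; May 1, 2018 is within that limit.
(5) the permitted window runs from May 1, 2018 + 19 = May 20, 2018 to May 1, 2018 + 38 = Jun 8, 2018; Jun 12, 2018 is 4 days past the end of the window.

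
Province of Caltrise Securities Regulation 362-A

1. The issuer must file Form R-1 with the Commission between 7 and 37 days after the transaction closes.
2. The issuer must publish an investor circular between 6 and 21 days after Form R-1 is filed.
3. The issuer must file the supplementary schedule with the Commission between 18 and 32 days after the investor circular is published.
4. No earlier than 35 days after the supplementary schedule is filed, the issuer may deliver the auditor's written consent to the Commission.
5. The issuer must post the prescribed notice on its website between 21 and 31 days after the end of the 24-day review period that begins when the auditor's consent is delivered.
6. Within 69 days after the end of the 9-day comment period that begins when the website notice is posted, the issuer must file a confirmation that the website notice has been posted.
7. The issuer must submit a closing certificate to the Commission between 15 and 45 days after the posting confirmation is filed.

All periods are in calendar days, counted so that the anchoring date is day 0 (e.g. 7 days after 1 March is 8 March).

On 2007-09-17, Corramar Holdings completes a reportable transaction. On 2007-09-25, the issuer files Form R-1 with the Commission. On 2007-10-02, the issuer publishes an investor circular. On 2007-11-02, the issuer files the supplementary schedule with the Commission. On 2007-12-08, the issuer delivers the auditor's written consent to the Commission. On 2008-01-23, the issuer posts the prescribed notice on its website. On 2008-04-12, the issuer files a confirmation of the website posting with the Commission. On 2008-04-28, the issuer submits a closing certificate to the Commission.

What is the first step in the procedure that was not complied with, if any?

(1) the permitted window runs from 2007-09-17 + 7 = 2007-09-24 to 2007-09-17 + 37 = 2007-10-24; done 2007-09-25, which is between those dates.
(2) the permitted window runs from 2007-09-25 + 6 = 2007-10-01 to 2007-09-25 + 21 = 2007-10-16; done 2007-10-02, which is between those dates.
(3) the permitted window runs from 2007-10-02 + 18 = 2007-10-20 to 2007-10-02 + 32 = 2007-11-03; 2007-11-02 falls inside that range.
(4) permitted from 2007-11-02 + 35 days = 2007-12-07 onward; done 2007-12-08, after the minimum wait.
(5) the permitted window runs from 2008-01-01 + 21 = 2008-01-22 to 2008-01-01 + 31 = 2008-02-01; done 2008-01-23, which is between those dates.
(6) due by 2008-02-01 + 69 days = 2008-04-10; done 2008-04-12 — 2 days late.
No need to go further; step 6 was not satisfied.

Step 6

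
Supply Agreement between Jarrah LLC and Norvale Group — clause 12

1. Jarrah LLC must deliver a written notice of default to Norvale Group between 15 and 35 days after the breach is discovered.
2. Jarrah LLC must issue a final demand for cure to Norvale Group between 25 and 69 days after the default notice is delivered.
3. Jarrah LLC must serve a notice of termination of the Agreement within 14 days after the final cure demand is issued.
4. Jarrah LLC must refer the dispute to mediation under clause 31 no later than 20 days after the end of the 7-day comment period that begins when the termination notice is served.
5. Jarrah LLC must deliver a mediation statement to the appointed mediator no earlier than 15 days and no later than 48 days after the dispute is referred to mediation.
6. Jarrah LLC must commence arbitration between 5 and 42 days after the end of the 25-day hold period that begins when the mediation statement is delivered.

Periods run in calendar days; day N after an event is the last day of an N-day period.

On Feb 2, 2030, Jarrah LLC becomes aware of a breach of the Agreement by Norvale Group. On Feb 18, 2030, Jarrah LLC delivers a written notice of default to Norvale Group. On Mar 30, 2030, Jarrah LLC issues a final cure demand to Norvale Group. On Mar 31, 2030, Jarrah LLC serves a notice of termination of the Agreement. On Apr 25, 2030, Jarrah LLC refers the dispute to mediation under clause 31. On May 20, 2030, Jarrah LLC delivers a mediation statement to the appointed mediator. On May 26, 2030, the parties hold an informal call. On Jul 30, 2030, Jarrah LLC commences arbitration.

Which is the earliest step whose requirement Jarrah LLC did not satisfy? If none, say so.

Step 6

(1) the permitted window runs from Feb 2, 2030 + 15 = Feb 17, 2030 to Feb 2, 2030 + 35 = Mar 9, 2030; Feb 18, 2030 falls inside that range.
(2) the permitted window runs from Feb 18, 2030 + 25 = Mar 15, 2030 to Feb 18, 2030 + 69 = Apr 28, 2030; done Mar 30, 2030, which is between those dates.
(3) due by Mar 30, 2030 + 14 days = Apr 13, 2030; completed Mar 31, 2030, before the deadline.
(4) due by Apr 7, 2030 + 20 days = Apr 27, 2030; done Apr 25, 2030 — timely.
(5) the permitted window runs from Apr 25, 2030 + 15 = May 10, 2030 to Apr 25, 2030 + 48 = Jun 12, 2030; May 20, 2030 falls inside that range.
(6) the permitted window runs from Jun 14, 2030 + 5 = Jun 19, 2030 to Jun 14, 2030 + 42 = Jul 26, 2030; Jul 30, 2030 is 4 days past the end of the window.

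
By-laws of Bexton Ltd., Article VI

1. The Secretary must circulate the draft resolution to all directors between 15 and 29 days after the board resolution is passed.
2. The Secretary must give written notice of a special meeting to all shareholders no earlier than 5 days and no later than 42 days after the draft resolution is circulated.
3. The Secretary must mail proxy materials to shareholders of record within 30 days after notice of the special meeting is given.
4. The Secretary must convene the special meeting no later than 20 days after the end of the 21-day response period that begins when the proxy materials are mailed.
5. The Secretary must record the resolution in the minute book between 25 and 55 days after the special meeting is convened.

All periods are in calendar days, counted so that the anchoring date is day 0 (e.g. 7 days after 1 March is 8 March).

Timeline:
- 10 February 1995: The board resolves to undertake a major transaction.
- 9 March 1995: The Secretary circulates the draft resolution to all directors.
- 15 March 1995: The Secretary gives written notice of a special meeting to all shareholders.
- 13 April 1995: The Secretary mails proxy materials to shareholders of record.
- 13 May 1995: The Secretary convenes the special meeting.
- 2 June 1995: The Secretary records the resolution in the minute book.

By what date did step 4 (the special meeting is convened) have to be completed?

The proxy materials are mailed on 13 April 1995; the 21-day response period therefore ends 4 May 1995, and step 4 runs from that date. 20 days after 4 May 1995 is 24 May 1995.

24 May 1995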